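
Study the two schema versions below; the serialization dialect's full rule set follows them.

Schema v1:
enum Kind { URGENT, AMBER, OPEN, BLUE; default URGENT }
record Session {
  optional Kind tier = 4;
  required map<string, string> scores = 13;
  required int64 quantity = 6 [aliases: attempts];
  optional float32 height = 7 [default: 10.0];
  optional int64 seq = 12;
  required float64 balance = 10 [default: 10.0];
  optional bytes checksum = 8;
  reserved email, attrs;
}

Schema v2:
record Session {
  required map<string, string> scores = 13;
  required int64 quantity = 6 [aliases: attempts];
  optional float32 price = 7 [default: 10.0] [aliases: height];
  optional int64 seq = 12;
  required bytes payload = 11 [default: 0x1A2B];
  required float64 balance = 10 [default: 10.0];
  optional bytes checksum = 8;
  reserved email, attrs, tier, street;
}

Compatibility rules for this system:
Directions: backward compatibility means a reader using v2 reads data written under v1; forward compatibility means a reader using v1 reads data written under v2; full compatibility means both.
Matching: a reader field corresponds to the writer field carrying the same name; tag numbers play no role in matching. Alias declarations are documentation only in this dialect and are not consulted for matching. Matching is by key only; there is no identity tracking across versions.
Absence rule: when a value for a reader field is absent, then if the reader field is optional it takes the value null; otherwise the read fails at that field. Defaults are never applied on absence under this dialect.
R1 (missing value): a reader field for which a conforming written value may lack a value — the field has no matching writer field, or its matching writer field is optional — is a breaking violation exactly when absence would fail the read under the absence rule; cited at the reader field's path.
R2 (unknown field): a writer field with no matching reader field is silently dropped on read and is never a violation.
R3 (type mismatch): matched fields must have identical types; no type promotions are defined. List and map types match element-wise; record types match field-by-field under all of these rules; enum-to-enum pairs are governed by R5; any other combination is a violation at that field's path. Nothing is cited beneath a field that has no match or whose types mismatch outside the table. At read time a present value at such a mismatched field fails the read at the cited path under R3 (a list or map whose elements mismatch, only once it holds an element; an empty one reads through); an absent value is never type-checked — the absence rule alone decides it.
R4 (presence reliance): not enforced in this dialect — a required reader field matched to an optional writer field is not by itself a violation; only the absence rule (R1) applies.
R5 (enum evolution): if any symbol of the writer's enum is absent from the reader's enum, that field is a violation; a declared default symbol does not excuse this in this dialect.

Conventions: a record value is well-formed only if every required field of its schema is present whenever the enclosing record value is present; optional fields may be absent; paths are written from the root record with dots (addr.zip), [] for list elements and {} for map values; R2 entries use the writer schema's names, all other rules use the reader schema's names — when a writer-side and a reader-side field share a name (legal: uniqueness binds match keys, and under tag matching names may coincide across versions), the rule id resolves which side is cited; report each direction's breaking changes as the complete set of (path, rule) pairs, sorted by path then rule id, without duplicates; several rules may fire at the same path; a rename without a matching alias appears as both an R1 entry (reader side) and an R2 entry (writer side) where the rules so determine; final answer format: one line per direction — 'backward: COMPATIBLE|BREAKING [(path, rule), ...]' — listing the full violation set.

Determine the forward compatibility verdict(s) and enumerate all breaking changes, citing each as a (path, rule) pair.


forward: COMPATIBLE []

arrows below run writer -> reader for Session
forward analysis of Session with v1 as reader and v2 as writer:
  no writer field matches reader tier
  scores: map<string, string> -> map<string, string>, writer required; from scores
  quantity: int64 -> int64, writer required; from quantity
  no writer field matches reader height
  seq: int64 -> int64, writer optional; from seq
  balance: float64 -> float64, writer required; from balance
  checksum: bytes -> bytes, writer optional; from checksum
  writer price: unknown to reader
  writer payload: unknown to reader
  => forward verdict for Session: COMPATIBLE, no violations
diffs on Session not affecting the asked answer:
  removed field tier from record Session (its key "tier" joins the reserved list) -> fires no rule on Session, leaving the asked answer as it is
  renamed field height to price in record Session (alias height declared on the renamed field) -> fires no rule on Session, leaving the asked answer as it is
  added field payload to record Session: required bytes, tag 11, default 0x1A2B (in v2 it sits immediately before balance) -> fires only in the backward direction of Session, which is not asked here


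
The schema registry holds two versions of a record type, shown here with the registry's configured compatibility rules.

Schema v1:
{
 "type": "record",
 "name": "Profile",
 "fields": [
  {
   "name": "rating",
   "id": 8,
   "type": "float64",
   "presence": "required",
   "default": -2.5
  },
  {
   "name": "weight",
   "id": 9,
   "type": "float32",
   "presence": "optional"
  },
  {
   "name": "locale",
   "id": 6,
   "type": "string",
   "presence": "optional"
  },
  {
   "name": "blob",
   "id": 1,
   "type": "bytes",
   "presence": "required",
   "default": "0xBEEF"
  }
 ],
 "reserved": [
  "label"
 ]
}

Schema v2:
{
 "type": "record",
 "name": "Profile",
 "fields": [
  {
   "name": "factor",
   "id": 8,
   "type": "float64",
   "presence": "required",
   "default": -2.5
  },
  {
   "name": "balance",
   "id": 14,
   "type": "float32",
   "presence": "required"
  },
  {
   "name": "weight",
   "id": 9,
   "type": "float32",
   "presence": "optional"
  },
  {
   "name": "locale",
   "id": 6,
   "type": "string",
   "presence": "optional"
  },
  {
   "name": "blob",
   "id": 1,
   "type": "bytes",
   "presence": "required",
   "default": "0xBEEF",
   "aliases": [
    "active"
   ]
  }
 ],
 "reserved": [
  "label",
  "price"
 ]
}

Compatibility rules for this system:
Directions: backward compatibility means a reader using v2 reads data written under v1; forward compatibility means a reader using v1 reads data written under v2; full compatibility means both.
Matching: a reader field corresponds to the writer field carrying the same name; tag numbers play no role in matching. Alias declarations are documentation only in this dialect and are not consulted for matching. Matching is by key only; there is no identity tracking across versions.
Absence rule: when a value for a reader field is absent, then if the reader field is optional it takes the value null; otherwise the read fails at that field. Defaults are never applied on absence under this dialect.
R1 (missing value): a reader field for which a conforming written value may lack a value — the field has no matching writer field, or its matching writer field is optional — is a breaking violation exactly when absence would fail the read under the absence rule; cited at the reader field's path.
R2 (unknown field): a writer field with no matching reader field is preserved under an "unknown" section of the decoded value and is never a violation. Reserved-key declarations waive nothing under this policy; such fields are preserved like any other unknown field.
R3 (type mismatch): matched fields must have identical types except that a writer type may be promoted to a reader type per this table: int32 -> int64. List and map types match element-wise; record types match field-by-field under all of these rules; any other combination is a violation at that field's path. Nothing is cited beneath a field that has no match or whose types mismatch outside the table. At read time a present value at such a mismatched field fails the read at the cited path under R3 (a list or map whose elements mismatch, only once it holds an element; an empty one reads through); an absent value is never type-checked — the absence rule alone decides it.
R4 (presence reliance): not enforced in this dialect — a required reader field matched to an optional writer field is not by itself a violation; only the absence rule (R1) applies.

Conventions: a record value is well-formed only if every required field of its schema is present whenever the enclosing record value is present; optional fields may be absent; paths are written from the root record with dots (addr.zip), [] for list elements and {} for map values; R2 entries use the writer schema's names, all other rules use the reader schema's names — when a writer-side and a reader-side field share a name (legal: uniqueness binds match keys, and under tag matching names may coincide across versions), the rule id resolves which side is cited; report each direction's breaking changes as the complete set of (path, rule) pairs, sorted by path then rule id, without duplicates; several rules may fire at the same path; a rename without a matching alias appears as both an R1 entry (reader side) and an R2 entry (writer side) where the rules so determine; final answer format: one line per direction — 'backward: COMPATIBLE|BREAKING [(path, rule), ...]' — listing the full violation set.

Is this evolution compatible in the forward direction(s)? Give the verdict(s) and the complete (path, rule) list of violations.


forward: BREAKING [(rating, R1)]

arrows below run writer -> reader for Profile
checking forward for Profile: reader v1 against writer v2:
  rating: no writer-side match
  weight: float32 -> float32, writer optional; from weight
  locale: string -> string, writer optional; from locale
  blob: bytes -> bytes, writer required; from blob
  leftover writer field: factor
  leftover writer field: balance
  R1 fires at rating
  => forward verdict for Profile: BREAKING, 1 violation(s)
diffs on Profile not affecting the asked answer:
  added field balance to record Profile: required float32, tag 14 (in v2 it sits immediately before weight) -> its effect on Profile is confined to the backward direction, not asked


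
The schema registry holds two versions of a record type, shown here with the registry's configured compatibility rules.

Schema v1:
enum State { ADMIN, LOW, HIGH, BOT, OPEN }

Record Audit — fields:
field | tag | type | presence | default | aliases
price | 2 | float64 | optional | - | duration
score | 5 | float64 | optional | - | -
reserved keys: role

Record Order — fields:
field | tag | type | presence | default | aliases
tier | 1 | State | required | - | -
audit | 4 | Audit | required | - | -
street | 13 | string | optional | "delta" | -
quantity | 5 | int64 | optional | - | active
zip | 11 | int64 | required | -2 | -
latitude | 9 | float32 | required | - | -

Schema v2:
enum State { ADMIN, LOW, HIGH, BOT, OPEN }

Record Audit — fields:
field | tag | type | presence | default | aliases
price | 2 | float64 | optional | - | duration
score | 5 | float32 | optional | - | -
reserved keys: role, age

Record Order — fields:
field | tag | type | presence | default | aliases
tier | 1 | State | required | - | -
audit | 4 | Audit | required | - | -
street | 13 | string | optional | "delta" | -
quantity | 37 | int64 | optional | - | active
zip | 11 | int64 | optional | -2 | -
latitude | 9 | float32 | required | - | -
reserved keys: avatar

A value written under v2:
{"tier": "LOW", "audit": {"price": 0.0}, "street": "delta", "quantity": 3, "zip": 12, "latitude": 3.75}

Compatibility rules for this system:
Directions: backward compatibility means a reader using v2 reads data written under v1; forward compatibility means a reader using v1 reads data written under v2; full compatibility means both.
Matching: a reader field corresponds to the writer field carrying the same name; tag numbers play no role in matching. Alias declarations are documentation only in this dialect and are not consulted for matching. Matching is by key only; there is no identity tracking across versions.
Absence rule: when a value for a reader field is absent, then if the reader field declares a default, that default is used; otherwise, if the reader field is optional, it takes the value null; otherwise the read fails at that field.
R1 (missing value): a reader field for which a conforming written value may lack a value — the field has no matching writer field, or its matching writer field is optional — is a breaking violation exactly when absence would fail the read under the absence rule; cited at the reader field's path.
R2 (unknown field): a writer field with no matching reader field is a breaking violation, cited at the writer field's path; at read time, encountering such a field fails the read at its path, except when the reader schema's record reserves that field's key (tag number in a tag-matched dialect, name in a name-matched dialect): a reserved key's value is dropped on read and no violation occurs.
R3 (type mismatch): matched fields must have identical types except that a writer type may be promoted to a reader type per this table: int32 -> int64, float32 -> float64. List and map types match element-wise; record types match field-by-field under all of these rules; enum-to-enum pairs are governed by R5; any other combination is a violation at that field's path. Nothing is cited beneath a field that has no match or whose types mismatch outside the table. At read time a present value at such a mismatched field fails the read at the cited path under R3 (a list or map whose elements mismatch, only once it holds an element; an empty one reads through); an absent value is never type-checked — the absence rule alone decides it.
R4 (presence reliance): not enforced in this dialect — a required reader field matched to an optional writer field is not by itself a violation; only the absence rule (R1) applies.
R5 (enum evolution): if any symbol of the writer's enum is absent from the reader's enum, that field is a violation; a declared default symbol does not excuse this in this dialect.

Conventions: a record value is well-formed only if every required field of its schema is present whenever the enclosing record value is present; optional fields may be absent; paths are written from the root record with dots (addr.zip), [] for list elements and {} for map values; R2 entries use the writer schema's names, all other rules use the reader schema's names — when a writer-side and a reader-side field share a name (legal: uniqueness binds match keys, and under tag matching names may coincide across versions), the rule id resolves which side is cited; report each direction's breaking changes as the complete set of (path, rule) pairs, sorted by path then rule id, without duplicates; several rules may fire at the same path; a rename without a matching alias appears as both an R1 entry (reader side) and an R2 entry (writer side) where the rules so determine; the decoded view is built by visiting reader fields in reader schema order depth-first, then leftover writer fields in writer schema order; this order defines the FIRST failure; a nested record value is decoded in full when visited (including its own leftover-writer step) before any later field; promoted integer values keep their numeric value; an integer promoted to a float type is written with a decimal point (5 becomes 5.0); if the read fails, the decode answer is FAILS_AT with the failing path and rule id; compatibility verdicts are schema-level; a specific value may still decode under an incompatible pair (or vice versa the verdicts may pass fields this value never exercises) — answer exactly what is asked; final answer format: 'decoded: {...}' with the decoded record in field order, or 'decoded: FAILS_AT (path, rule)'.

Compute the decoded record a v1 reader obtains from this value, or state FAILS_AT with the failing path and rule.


arrows below run writer -> reader for Order
migrating the Order value to v1:
  tier := "LOW"
  audit.price := 0.0
  audit.score := null (not supplied -> null)
  street := "delta"
  quantity := 3
  zip := 12
  latitude := 3.75
  => decoded: {"tier": "LOW", "audit": {"price": 0.0, "score": null}, "street": "delta", "quantity": 3, "zip": 12, "latitude": 3.75}
remaining Order differences; none change what is asked:
  field zip in record Order: required changed to optional -> no rule fires on it and the decoded Order view is identical with or without it
  field quantity in record Order: tag 5 changed to 37 -> no rule fires on it and the decoded Order view is identical with or without it
  field score in record Audit: type float64 changed to float32 -> matters for Order compatibility verdicts, not for this value's decode

decoded: {"tier": "LOW", "audit": {"price": 0.0, "score": null}, "street": "delta", "quantity": 3, "zip": 12, "latitude": 3.75}


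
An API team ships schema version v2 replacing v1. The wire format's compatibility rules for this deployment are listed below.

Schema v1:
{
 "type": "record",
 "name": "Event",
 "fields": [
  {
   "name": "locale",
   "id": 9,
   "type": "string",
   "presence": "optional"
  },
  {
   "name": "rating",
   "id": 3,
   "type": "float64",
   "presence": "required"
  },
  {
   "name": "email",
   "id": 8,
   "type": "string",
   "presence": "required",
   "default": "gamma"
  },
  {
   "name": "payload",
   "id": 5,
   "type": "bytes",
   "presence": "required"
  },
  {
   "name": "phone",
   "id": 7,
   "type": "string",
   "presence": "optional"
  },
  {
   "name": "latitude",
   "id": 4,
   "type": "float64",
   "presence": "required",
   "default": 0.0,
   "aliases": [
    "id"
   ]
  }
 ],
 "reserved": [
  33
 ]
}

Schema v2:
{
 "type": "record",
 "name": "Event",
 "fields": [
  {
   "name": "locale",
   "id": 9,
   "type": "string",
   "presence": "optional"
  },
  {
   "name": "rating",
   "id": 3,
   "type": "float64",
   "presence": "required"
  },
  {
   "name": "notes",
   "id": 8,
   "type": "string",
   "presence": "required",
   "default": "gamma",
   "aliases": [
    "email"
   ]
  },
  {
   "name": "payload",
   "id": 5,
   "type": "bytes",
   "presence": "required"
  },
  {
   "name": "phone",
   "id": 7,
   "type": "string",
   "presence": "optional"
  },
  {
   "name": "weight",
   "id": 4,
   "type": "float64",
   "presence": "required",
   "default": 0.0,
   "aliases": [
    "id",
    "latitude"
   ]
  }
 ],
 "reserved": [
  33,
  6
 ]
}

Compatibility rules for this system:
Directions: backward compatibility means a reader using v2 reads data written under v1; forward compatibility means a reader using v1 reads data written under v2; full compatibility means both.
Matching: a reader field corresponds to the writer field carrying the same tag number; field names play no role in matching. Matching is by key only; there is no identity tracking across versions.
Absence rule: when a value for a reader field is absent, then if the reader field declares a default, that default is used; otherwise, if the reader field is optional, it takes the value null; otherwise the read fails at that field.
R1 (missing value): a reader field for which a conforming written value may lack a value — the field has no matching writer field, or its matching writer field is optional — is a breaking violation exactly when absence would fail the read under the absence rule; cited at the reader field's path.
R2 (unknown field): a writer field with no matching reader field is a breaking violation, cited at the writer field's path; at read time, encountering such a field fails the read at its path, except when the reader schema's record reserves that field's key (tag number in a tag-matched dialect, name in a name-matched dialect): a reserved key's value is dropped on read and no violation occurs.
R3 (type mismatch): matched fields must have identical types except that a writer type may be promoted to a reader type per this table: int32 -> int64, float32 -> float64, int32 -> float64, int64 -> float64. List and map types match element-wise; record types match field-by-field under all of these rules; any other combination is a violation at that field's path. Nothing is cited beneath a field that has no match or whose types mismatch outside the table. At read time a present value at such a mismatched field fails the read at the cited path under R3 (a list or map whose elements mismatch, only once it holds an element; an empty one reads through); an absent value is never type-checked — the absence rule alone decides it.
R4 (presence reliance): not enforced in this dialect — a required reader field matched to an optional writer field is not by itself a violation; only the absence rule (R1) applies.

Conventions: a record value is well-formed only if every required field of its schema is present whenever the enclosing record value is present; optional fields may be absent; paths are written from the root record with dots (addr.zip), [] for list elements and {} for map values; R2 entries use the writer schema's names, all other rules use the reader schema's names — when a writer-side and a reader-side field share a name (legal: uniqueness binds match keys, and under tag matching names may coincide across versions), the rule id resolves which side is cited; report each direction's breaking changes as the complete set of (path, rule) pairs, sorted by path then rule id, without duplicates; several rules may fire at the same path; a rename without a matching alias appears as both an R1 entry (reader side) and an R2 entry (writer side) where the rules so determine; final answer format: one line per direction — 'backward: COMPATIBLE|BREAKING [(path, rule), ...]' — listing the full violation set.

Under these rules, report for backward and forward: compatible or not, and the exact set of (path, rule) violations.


backward: COMPATIBLE []; forward: COMPATIBLE []

the writer's type comes first in each Event pair
checking backward for Event: reader v2 against writer v1:
  locale <- locale (string -> string, writer optional)
  rating <- rating (float64 -> float64, writer required)
  notes <- email (string -> string, writer required)
  payload <- payload (bytes -> bytes, writer required)
  phone <- phone (string -> string, writer optional)
  weight <- latitude (float64 -> float64, writer required)
  => backward: COMPATIBLE
checking forward for Event: reader v1 against writer v2:
  locale <- locale (string -> string, writer optional)
  rating <- rating (float64 -> float64, writer required)
  email <- notes (string -> string, writer required)
  payload <- payload (bytes -> bytes, writer required)
  phone <- phone (string -> string, writer optional)
  latitude <- weight (float64 -> float64, writer required)
  => forward: COMPATIBLE


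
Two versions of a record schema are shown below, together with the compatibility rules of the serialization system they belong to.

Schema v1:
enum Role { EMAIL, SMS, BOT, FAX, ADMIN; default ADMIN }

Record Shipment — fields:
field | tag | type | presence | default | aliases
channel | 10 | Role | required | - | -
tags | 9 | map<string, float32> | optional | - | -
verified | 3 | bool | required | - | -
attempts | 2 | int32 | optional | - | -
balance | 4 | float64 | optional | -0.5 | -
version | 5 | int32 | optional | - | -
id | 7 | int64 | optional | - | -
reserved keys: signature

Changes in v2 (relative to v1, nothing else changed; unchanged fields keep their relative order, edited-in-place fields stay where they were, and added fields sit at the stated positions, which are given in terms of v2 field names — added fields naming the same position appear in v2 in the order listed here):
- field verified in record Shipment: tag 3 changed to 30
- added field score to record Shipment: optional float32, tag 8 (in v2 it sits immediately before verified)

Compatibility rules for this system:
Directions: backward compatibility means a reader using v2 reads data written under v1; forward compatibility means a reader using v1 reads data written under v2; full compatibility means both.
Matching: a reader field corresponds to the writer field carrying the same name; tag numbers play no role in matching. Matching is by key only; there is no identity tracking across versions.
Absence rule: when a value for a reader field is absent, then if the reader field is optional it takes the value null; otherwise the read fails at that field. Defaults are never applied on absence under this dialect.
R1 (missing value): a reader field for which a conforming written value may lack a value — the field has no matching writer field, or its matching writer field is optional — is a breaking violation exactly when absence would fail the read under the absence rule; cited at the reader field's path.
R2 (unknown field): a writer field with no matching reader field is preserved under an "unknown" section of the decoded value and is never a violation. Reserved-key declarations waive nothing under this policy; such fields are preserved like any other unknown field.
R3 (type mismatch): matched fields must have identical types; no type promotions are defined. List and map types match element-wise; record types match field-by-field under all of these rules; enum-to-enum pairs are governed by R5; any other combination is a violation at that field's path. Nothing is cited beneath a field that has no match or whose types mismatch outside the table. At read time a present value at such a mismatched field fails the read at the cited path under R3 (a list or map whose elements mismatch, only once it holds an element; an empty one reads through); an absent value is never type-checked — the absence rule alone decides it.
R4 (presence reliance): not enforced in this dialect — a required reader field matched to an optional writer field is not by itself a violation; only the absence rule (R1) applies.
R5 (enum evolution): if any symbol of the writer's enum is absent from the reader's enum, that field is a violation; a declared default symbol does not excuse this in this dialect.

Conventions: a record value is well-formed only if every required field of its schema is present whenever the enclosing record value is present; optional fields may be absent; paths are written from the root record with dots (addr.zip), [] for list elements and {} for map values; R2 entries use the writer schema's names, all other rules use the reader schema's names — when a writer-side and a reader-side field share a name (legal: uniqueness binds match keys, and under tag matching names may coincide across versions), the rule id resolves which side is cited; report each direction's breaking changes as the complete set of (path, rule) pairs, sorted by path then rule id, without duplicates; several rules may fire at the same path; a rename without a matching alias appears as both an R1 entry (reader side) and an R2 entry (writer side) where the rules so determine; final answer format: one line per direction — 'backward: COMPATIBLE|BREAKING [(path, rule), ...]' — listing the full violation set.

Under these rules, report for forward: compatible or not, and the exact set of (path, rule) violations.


forward: COMPATIBLE []

each type pair in Shipment: writer, then reader
forward on Shipment — v1 reading data written by v2:
  channel <- channel (Role -> Role, writer required)
  tags <- tags (map<string, float32> -> map<string, float32>, writer optional)
  verified <- verified (bool -> bool, writer required)
  attempts <- attempts (int32 -> int32, writer optional)
  balance <- balance (float64 -> float64, writer optional)
  version <- version (int32 -> int32, writer optional)
  id <- id (int64 -> int64, writer optional)
  score (writer side), unknown to reader
  => no violations; forward on Shipment: COMPATIBLE
ruling out the remaining Shipment differences:
  field verified in record Shipment: tag 3 changed to 30 -> triggers nothing under Shipment's printed rules — same verdict
  added field score to record Shipment: optional float32, tag 8 (in v2 it sits immediately before verified) -> triggers nothing under Shipment's printed rules — same verdict


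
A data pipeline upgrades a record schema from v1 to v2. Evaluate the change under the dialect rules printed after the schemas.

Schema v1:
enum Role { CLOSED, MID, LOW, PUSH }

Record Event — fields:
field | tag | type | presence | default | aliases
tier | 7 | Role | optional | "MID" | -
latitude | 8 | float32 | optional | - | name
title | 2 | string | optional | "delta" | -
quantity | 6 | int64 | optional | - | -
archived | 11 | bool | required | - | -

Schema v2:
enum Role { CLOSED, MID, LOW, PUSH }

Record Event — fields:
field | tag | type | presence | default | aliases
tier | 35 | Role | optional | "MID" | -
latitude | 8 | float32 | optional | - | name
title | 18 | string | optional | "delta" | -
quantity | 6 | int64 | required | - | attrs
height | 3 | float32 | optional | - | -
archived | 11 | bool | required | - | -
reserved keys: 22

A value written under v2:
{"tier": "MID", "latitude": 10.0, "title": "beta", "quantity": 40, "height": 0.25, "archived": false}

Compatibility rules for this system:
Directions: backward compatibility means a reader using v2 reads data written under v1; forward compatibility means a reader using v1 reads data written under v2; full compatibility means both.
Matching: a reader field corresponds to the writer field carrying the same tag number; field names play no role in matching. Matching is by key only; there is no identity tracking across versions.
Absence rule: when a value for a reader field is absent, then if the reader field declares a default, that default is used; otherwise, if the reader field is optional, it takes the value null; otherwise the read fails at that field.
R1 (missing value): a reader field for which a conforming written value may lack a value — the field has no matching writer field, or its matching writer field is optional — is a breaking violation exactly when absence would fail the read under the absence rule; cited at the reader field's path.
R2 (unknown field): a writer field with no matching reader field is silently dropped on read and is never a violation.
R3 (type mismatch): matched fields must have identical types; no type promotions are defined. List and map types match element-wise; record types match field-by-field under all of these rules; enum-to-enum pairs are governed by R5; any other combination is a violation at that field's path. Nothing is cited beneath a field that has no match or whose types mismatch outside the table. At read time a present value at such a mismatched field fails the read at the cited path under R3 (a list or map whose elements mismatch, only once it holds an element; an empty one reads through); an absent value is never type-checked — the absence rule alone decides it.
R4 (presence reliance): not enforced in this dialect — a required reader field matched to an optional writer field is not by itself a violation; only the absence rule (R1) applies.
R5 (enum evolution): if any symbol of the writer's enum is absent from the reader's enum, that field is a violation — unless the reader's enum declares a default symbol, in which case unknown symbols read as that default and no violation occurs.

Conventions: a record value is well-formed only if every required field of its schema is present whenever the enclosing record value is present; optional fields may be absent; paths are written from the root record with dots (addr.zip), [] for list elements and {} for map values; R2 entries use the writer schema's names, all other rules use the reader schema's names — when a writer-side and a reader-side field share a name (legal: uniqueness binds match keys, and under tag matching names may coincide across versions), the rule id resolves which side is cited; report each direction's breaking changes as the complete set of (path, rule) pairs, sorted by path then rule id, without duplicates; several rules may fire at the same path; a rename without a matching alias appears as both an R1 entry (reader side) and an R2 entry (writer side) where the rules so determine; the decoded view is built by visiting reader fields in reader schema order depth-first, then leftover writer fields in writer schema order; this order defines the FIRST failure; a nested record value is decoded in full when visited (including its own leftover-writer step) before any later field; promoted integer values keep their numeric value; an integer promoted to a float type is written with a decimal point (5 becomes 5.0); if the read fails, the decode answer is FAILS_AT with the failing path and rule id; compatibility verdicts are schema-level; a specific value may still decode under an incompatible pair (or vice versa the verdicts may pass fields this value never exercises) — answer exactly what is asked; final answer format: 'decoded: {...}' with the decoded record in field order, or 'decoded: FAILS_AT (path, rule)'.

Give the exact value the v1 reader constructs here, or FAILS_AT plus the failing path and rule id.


decoded: {"tier": "MID", "latitude": 10.0, "title": "delta", "quantity": 40, "archived": false}

in Event below, arrows point writer -> reader
decode (reader v1):
  tier := "MID" (absent -> default)
  latitude := 10.0
  title := "delta" (absent -> default)
  quantity := 40
  archived := false
  writer tier: unknown -> dropped
  writer title: unknown -> dropped
  writer height: unknown -> dropped
  => decoded: {"tier": "MID", "latitude": 10.0, "title": "delta", "quantity": 40, "archived": false}
diffs on Event not affecting the asked answer:
  field quantity in record Event: optional changed to required -> changes Event's schema-level verdicts only — the decode of this value is the same
  field tier in record Event: tag 7 changed to 35 -> inert under this dialect — no rule fires on Event and the result does not move
  added field height to record Event: optional float32, tag 3 (in v2 it sits immediately before archived) -> inert under this dialect — no rule fires on Event and the result does not move


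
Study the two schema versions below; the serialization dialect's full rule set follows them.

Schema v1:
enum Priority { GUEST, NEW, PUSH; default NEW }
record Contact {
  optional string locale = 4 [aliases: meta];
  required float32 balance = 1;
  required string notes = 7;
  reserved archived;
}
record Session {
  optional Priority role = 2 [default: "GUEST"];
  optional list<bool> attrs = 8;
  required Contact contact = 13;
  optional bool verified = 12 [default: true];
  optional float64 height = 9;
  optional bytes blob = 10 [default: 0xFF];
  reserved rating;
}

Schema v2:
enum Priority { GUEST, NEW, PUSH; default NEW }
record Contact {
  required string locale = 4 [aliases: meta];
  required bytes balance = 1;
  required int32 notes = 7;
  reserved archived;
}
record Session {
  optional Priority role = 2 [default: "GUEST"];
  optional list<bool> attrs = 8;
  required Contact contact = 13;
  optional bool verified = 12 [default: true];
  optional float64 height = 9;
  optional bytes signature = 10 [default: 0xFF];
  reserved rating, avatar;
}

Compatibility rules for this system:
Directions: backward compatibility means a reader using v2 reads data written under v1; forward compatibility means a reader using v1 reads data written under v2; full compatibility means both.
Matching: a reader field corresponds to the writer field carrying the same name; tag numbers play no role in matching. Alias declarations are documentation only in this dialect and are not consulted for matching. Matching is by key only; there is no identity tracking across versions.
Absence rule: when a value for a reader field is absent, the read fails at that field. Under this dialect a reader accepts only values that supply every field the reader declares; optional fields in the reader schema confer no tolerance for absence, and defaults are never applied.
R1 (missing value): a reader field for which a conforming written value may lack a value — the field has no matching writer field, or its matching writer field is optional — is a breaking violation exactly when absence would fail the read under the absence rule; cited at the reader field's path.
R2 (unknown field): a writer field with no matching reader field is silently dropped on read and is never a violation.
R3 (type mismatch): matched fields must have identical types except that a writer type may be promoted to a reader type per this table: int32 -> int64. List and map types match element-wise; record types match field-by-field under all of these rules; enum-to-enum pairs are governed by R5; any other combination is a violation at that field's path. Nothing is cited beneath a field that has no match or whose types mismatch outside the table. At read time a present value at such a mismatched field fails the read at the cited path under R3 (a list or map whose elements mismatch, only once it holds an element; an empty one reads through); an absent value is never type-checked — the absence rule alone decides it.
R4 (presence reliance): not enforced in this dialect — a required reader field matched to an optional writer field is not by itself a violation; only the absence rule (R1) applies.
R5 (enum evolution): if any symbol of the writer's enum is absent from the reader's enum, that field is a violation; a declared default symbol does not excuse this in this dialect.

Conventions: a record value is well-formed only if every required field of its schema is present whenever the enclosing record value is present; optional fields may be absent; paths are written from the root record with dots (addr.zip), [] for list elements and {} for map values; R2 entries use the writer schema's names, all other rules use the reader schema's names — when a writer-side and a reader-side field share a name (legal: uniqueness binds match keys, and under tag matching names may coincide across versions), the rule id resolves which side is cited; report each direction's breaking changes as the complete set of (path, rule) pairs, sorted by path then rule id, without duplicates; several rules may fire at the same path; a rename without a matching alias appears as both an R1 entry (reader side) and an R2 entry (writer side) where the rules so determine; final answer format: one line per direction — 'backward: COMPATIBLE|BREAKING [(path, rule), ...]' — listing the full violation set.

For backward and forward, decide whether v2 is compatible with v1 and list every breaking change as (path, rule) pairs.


backward: BREAKING [(attrs, R1), (contact.balance, R3), (contact.locale, R1), (contact.notes, R3), (height, R1), (role, R1), (signature, R1), (verified, R1)]; forward: BREAKING [(attrs, R1), (blob, R1), (contact.balance, R3), (contact.notes, R3), (height, R1), (role, R1), (verified, R1)]

the writer's type comes first in each Session pair
backward for Session (reader v2, writer v1):
  role <- role (Priority -> Priority, writer optional)
  attrs <- attrs (list<bool> -> list<bool>, writer optional)
  contact <- contact (Contact -> Contact, writer required)
  verified <- verified (bool -> bool, writer optional)
  height <- height (float64 -> float64, writer optional)
  signature has no writer counterpart
  leftover writer field: blob
  contact.locale <- contact.locale (string -> string, writer optional)
  contact.balance <- contact.balance (float32 -> bytes, writer required)
  contact.notes <- contact.notes (string -> int32, writer required)
  breaking: (attrs, R1)
  breaking: (contact.balance, R3)
  breaking: (contact.locale, R1)
  breaking: (contact.notes, R3)
  breaking: (height, R1)
  breaking: (role, R1)
  breaking: (signature, R1)
  breaking: (verified, R1)
  => backward: BREAKING (8)
forward for Session (reader v1, writer v2):
  role <- role (Priority -> Priority, writer optional)
  attrs <- attrs (list<bool> -> list<bool>, writer optional)
  contact <- contact (Contact -> Contact, writer required)
  verified <- verified (bool -> bool, writer optional)
  height <- height (float64 -> float64, writer optional)
  blob has no writer counterpart
  leftover writer field: signature
  contact.locale <- contact.locale (string -> string, writer required)
  contact.balance <- contact.balance (bytes -> float32, writer required)
  contact.notes <- contact.notes (int32 -> string, writer required)
  breaking: (attrs, R1)
  breaking: (blob, R1)
  breaking: (contact.balance, R3)
  breaking: (contact.notes, R3)
  breaking: (height, R1)
  breaking: (role, R1)
  breaking: (verified, R1)
  => forward: BREAKING (7)
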